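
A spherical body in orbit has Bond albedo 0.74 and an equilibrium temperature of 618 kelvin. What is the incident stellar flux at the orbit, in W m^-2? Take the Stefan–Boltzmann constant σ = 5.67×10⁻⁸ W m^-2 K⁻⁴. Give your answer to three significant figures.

1.27×10^5 W m^-2

Invert the energy balance for S: S = 4σT⁴/(1−α).
The emitted flux is σT⁴ = 8271 W m^-2.
S = 4·8271/0.26 = 1.272×10^5 W m^-2.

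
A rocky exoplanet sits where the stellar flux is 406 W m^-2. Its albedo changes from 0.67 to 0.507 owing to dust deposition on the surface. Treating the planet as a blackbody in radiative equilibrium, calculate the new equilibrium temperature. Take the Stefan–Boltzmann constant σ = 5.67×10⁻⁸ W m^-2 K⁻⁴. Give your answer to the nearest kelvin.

172 K

T₂ = [S(1−α₂)/(4σ)]^(1/4) = [406.0·0.493/(4σ)]^(1/4) = 172.4 K.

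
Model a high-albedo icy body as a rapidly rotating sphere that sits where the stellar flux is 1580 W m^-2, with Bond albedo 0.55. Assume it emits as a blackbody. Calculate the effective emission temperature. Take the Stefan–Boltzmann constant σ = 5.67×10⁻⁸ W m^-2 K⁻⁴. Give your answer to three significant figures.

237 K

Averaging over the sphere, the absorbed flux is S(1−α)/4 = 177.7 W m^-2.
Balancing against σT⁴: T = (177.7/5.67×10⁻⁸)^(1/4) = 236.6 K.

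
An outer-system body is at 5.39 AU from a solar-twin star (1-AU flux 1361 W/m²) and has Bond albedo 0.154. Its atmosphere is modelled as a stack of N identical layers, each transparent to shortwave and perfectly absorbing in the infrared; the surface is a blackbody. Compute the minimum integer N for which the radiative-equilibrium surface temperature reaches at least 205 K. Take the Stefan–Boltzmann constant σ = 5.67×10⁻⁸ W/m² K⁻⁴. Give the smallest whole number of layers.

10

By the inverse-square law, S = 1361/5.39² = 46.85 W/m².
Top-of-atmosphere balance: σT_e⁴ = S(1−α)/4 = 9.908 W/m² → T_e = 115.0 K.
T_s = (N+1)^(1/4)·T_e ≥ 205 K requires N+1 ≥ (T_s/T_e)⁴ = (205/115.0)⁴ = 10.107.
Rounding up, N = 10.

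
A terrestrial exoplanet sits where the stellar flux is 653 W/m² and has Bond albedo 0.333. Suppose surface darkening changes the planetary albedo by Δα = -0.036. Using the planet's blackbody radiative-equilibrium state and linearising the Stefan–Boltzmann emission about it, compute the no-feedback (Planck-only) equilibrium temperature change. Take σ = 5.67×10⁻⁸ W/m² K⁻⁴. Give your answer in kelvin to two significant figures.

Unperturbed T_e = [653.0·(1−0.333)/(4σ)]^¼ = 209.3 K.
ΔF = −(S/4)Δα = −(653.0/4)×(-0.036) = 5.877 W/m².
Planck response: λ_P = 4σT_e³ = 4·5.67×10⁻⁸·(209.3)³ = 2.081 W/m²/K.
Hence the no-feedback warming is ΔF/(4σT_e³) = 2.82 K.

2.8 kelvin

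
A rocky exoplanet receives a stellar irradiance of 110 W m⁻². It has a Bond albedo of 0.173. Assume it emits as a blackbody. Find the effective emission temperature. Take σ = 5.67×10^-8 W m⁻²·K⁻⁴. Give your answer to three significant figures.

The planet absorbs (1−α)S over its disc πR² and re-emits over 4πR², so the mean absorbed flux is (1−0.173)·110.0/4 = 22.74 W m⁻².
In equilibrium σT⁴ equals this, so T = 141.5 K.

142 K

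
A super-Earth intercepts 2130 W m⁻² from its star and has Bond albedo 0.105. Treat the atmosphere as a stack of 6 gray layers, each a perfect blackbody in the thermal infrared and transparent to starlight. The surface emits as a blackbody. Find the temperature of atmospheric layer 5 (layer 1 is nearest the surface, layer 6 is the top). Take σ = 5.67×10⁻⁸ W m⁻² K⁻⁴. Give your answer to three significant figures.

360 K

The effective emission temperature is T_e = [S(1−α)/(4σ)]^¼ = 302.8 K.
In the N-layer model, layer k (counted from the surface) has T_k = (N+1−k)^(1/4)·T_e.
With k = 5: T_5 = (6+1−5)^¼·302.8 K = 360.1 K.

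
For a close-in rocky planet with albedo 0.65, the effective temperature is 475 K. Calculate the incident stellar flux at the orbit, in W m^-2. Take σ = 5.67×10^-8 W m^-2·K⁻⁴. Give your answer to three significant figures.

33000 W m^-2

Invert the energy balance for S: S = 4σT⁴/(1−α).
σT⁴ = 5.67×10⁻⁸·(475)⁴ = 2886 W m^-2.
So S = 4×2886/(1−0.65) = 32990 W m^-2.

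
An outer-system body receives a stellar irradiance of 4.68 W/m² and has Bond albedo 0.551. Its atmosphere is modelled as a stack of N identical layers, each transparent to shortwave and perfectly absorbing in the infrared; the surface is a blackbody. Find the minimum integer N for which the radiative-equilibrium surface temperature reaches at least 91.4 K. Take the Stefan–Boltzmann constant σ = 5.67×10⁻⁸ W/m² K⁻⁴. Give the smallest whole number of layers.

The effective emission temperature is T_e = [S(1−α)/(4σ)]^¼ = 55.17 K.
Need (N+1)T_e⁴ ≥ T_s⁴, i.e. N+1 ≥ (91.4/55.17)⁴ = 7.532.
The minimum whole number is N = 7.

7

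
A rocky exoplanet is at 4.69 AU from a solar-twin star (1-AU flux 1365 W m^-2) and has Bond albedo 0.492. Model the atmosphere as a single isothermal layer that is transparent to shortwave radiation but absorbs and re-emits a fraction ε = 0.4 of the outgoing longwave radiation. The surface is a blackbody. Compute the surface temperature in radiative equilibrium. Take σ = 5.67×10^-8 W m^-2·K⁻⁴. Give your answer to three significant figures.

115 K

Irradiance scales as 1/d², so S = 1365 W m^-2 × (1/4.69)² = 62.06 W m^-2.
At the top of the atmosphere, σT_e⁴ = S(1−α)/4 = 7.881 W m^-2, giving T_e = 108.6 K.
Surface balance with a leaky layer gives σT_s⁴ = σT_e⁴·2/(2−ε), so T_s = T_e·[2/(2−0.4)]^(1/4) = 114.8 K.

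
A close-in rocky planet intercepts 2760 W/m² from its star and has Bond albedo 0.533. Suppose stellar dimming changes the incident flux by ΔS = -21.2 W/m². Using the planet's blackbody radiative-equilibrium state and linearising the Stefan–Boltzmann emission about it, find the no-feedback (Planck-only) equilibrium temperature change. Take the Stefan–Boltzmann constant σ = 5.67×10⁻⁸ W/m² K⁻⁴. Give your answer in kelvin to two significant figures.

The baseline emission temperature is T_e = 274.6 K.
TOA radiative forcing: ΔF = (1−α)ΔS/4 = 0.467·(-21.2)/4 = -2.475 W/m².
The Planck feedback parameter is 4σT_e³ = 4.694 W/m²/K.
So ΔT₀ = -2.475/4.694 = -0.527 K.

-0.53 K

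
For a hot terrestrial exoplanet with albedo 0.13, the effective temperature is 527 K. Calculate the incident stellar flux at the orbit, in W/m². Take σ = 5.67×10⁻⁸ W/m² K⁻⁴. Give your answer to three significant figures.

From S(1−α)/4 = σT⁴: S = 4σT⁴/(1−α).
The emitted flux is σT⁴ = 4373 W/m².
S = 4·4373/0.87 = 20110 W/m².

20100 W/m²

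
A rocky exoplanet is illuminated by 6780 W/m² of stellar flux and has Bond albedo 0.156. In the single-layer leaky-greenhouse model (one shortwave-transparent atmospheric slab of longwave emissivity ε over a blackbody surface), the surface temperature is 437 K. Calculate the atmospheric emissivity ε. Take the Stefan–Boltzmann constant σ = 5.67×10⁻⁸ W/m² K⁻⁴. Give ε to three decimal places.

0.616

TOA balance gives T_e = 398.5 K.
Since (2−ε)/2 = (T_e/T_s)⁴ = 0.6918, ε = 0.6163.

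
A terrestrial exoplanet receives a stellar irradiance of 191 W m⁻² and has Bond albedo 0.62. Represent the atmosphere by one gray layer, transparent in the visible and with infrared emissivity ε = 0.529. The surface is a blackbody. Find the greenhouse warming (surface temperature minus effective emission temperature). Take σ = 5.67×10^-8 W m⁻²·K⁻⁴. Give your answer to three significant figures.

10.7 kelvin

At the top of the atmosphere, σT_e⁴ = S(1−α)/4 = 18.14 W m⁻², giving T_e = 133.7 K.
Surface balance with a leaky layer gives σT_s⁴ = σT_e⁴·2/(2−ε), so T_s = T_e·[2/(2−0.529)]^(1/4) = 144.4 K.
Greenhouse warming: T_s − T_e = 10.68 K.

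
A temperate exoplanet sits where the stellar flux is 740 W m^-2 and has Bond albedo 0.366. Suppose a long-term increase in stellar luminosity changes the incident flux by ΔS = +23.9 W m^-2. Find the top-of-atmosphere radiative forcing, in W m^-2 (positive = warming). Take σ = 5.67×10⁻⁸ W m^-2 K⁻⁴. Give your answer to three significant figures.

ΔF = Δ[S(1−α)]/4 = (1−0.366)·+23.9/4 = 3.788 W m^-2.

3.79 W m^-2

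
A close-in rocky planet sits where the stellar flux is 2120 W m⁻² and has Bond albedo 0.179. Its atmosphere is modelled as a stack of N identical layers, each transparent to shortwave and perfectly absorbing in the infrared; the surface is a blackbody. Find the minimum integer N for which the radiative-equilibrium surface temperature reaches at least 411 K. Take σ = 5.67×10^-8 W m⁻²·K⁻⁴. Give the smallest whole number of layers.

Top-of-atmosphere balance: σT_e⁴ = S(1−α)/4 = 435.1 W m⁻² → T_e = 296.0 K.
T_s = (N+1)^(1/4)·T_e ≥ 411 K requires N+1 ≥ (T_s/T_e)⁴ = (411/296.0)⁴ = 3.718.
Rounding up, N = 3.

3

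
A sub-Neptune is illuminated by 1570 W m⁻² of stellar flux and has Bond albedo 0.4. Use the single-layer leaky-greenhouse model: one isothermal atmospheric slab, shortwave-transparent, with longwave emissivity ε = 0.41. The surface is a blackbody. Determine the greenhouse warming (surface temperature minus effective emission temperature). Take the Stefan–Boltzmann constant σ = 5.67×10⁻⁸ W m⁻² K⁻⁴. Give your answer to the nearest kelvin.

At the top of the atmosphere, σT_e⁴ = S(1−α)/4 = 235.5 W m⁻², giving T_e = 253.9 K.
For a single slab of emissivity ε, T_s⁴ = 2T_e⁴/(2−ε); thus T_s = 253.9·(1.258)^(1/4) = 268.9 K.
T_s − T_e = 268.9 − 253.9 = 14.99 K.

15 K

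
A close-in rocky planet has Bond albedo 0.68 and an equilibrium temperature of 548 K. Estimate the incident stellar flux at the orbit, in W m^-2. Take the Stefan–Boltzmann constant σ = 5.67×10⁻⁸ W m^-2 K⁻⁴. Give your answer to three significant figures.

63900 W m^-2

Invert the energy balance for S: S = 4σT⁴/(1−α).
The emitted flux is σT⁴ = 5113 W m^-2.
S = 4·5113/0.32 = 63920 W m^-2.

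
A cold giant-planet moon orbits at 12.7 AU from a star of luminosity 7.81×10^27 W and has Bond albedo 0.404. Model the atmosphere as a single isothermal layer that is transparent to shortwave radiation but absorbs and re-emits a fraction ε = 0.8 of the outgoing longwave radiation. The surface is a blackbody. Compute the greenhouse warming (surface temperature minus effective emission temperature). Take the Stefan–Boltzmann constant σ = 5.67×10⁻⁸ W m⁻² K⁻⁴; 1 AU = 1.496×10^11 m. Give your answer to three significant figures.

d = 12.7 × 1.496×10^11 m = 1.900×10^12 m.
Flux at the orbit: S = L/(4πd²) = 7.81×10^27/(4π·(1.90×10^12)²) = 172.2 W m⁻².
At the top of the atmosphere, σT_e⁴ = S(1−α)/4 = 25.65 W m⁻², giving T_e = 145.8 K.
Surface balance with a leaky layer gives σT_s⁴ = σT_e⁴·2/(2−ε), so T_s = T_e·[2/(2−0.8)]^(1/4) = 165.7 K.
T_s − T_e = 165.7 − 145.8 = 19.87 K.

19.9 K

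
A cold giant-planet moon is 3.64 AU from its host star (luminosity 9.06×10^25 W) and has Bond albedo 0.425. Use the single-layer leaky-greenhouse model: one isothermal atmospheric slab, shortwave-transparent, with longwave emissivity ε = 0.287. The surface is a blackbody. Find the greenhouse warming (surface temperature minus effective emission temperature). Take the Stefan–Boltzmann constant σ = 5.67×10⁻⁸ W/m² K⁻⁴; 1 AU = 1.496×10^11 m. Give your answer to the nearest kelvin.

3 kelvin

d = 3.64 × 1.496×10^11 m = 5.445×10^11 m.
Spreading L over a sphere of radius d: S = 9.06×10^25/(4π·5.45×10^11²) = 24.31 W/m².
Effective emission temperature (TOA balance): σT_e⁴ = S(1−α)/4 = 3.495 W/m² → T_e = 88.61 K.
Surface balance with a leaky layer gives σT_s⁴ = σT_e⁴·2/(2−ε), so T_s = T_e·[2/(2−0.287)]^(1/4) = 92.11 K.
The atmosphere warms the surface by 3.499 K.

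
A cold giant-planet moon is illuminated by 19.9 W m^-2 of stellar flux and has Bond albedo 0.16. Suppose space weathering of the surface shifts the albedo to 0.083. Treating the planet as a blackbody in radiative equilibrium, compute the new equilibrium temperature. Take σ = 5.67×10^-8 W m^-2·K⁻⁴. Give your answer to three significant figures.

94.7 K

New equilibrium: T₂ = [(1−0.083)·19.90/(4σ)]^(1/4) = 94.71 K.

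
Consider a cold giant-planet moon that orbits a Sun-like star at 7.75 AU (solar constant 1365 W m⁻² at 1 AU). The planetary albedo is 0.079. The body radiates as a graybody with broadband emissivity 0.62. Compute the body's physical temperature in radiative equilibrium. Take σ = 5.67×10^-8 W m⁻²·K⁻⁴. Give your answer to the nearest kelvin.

110 K

By the inverse-square law, S = 1365/7.75² = 22.73 W m⁻².
The planet absorbs (1−α)S over its disc πR² and re-emits over 4πR², so the mean absorbed flux is (1−0.079)·22.73/4 = 5.233 W m⁻².
Radiative balance εσT⁴ = 5.233 gives T = [5.233/(0.62·σ)]^(1/4) = 110.5 K.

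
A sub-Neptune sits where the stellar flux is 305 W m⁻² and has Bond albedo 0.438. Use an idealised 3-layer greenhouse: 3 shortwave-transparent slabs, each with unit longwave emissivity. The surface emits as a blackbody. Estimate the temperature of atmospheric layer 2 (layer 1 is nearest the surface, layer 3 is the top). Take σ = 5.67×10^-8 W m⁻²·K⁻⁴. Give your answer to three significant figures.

Top-of-atmosphere balance: σT_e⁴ = S(1−α)/4 = 42.85 W m⁻² → T_e = 165.8 K.
Each opaque layer satisfies 2T_j⁴ = T_{j−1}⁴ + T_{j+1}⁴, giving T_k⁴ = (N+1−k)T_e⁴.
With k = 2: T_2 = (3+1−2)^¼·165.8 K = 197.2 K.

197 K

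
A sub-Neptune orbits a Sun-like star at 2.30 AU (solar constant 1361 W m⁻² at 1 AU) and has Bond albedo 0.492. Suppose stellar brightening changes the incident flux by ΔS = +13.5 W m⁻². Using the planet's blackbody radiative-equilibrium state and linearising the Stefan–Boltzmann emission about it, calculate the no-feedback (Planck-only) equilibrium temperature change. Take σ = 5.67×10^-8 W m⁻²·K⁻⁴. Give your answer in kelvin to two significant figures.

2.0 K

Flux at the orbit: S = 1361/(2.30)² = 257.3 W m⁻².
The baseline emission temperature is T_e = 154.9 K.
Only a fraction (1−α) is absorbed and it's spread over 4πR², so ΔF = (1−α)ΔS/4 = 1.715 W m⁻².
Linearising σT⁴ gives d(σT⁴)/dT = 4σT_e³ = 0.8435 W m⁻² per K.
So ΔT₀ = 1.715/0.8435 = 2.03 K.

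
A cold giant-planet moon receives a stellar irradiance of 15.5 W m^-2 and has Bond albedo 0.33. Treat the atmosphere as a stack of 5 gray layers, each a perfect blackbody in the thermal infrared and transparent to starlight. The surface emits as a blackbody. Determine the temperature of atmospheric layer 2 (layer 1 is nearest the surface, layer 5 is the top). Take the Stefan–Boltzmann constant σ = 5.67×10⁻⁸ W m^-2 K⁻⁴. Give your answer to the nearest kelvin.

OLR = S(1−α)/4 = 2.596 W m^-2; the top layer radiates at T_e = 82.26 K.
Each opaque layer satisfies 2T_j⁴ = T_{j−1}⁴ + T_{j+1}⁴, giving T_k⁴ = (N+1−k)T_e⁴.
With k = 2: T_2 = (5+1−2)^¼·82.26 K = 116.3 K.

116 K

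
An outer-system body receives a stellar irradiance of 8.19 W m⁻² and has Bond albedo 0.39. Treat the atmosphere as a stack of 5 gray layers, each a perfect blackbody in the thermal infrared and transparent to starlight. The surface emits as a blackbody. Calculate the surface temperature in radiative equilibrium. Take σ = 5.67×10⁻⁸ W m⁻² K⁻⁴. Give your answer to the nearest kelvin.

107 K

OLR = S(1−α)/4 = 1.249 W m⁻²; the top layer radiates at T_e = 68.51 K.
With N = 5 opaque layers, T_s = (N+1)^(1/4)·T_e = 6^(1/4)·68.51 = 107.2 K.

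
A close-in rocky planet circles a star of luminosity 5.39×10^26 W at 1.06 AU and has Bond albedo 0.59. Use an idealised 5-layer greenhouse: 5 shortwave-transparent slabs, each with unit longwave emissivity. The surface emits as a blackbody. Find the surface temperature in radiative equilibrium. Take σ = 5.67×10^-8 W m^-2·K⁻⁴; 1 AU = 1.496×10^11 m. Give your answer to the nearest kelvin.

369 kelvin

d = 1.06 × 1.496×10^11 m = 1.586×10^11 m.
Spreading L over a sphere of radius d: S = 5.39×10^26/(4π·1.59×10^11²) = 1706 W m^-2.
Top-of-atmosphere balance: σT_e⁴ = S(1−α)/4 = 174.8 W m^-2 → T_e = 235.6 K.
Layer-by-layer balance gives σT_s⁴ = (N+1)σT_e⁴, so T_s = 6^¼·235.6 = 368.8 K.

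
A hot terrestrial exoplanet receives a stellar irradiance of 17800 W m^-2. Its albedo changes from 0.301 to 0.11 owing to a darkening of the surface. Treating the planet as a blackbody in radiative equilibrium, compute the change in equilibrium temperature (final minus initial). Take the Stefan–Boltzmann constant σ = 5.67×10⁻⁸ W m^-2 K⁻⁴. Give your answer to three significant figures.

30.1 K

Initial: T₁ = [S(1−0.301)/(4σ)]^(1/4) = 484.0 K.
After:  T₂ = [17800·0.89/(4σ)]^(1/4) = 514.1 K.
Change: 514.1 − 484.0 = 30.13 K.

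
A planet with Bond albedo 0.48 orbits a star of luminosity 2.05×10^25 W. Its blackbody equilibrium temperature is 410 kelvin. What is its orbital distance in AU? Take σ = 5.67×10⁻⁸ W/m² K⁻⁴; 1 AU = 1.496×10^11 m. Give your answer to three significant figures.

Energy balance gives S = 4σT⁴/(1−α) = 12320 W/m².
S = L/(4πd²) → d = √(L/4πS) = √(2.05×10^25/(4π·12320)) = 1.150×10^10 m = 0.07690 AU.

0.0769 AU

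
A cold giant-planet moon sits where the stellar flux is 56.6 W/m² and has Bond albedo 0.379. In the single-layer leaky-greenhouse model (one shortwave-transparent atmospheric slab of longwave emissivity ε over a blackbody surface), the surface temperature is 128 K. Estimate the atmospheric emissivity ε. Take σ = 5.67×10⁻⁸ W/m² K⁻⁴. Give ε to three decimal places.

0.845

Effective temperature: T_e = [S(1−α)/(4σ)]^(1/4) = 111.6 K.
Since (2−ε)/2 = (T_e/T_s)⁴ = 0.5773, ε = 0.8453.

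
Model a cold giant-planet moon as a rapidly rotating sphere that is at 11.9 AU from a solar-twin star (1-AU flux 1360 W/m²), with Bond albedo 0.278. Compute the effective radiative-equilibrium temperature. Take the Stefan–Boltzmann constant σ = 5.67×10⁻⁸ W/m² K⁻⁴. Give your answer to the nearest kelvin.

74 kelvin

Flux at the orbit: S = 1360/(11.9)² = 9.604 W/m².
Averaging over the sphere, the absorbed flux is S(1−α)/4 = 1.733 W/m².
In equilibrium σT⁴ equals this, so T = 74.36 K.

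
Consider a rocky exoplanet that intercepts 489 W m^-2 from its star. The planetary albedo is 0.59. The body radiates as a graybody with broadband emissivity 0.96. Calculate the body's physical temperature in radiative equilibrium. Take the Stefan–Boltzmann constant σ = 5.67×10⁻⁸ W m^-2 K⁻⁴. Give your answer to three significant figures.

The planet absorbs (1−α)S over its disc πR² and re-emits over 4πR², so the mean absorbed flux is (1−0.59)·489.0/4 = 50.12 W m^-2.
Radiative balance εσT⁴ = 50.12 gives T = [50.12/(0.96·σ)]^(1/4) = 174.2 K.

174 K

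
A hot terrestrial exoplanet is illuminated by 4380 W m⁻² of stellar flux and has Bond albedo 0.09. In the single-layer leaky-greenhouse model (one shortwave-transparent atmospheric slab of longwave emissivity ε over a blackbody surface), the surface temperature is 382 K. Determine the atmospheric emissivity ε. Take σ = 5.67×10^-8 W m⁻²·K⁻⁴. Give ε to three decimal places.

Effective temperature: T_e = [S(1−α)/(4σ)]^(1/4) = 364.1 K.
T_s⁴ = T_e⁴·2/(2−ε) → ε = 2 − 2(T_e/T_s)⁴ = 2 − 2·(364.1/382)⁴ = 0.3494.

0.349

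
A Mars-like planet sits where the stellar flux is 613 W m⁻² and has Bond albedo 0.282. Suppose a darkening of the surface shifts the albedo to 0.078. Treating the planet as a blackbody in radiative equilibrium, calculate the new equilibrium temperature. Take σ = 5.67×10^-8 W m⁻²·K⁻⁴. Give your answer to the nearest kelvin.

T₂ = [S(1−α₂)/(4σ)]^(1/4) = [613.0·0.922/(4σ)]^(1/4) = 223.4 K.

223 K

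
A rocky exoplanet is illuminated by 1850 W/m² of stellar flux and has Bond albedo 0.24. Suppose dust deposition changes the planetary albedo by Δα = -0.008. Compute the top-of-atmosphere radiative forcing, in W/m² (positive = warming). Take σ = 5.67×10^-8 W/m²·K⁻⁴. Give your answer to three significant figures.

The change in absorbed flux is Δ[S(1−α)/4] = −SΔα/4 = 3.700 W/m².

3.70 W/m²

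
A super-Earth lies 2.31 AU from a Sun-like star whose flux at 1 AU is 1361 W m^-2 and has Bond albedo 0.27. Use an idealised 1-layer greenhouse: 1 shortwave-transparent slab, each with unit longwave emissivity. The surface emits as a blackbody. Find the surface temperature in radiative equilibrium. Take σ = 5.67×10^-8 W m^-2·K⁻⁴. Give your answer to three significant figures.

201 K

Irradiance scales as 1/d², so S = 1361 W m^-2 × (1/2.31)² = 255.1 W m^-2.
OLR = S(1−α)/4 = 46.55 W m^-2; the top layer radiates at T_e = 169.3 K.
Layer-by-layer balance gives σT_s⁴ = (N+1)σT_e⁴, so T_s = 2^¼·169.3 = 201.3 K.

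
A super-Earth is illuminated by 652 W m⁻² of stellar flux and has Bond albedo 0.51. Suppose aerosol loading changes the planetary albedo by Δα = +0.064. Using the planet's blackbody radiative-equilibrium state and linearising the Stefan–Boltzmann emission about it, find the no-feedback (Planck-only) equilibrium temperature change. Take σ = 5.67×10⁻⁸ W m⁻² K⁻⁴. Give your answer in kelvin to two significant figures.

Unperturbed T_e = [652.0·(1−0.51)/(4σ)]^¼ = 193.7 K.
ΔF = −(S/4)Δα = −(652.0/4)×(+0.064) = -10.43 W m⁻².
Linearising σT⁴ gives d(σT⁴)/dT = 4σT_e³ = 1.649 W m⁻² per K.
So ΔT₀ = -10.43/1.649 = -6.33 K.

-6.3 kelvin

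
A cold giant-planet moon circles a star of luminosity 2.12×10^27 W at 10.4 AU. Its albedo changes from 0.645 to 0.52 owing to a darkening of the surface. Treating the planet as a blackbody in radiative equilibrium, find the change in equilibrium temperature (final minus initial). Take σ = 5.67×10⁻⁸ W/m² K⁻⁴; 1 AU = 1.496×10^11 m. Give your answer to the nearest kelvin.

8 K

d = 10.4 × 1.496×10^11 m = 1.556×10^12 m.
S = L/(4πd²) = 69.69 W/m².
With α = 0.645, T₁ = 102.2 K.
After:  T₂ = [69.69·0.48/(4σ)]^(1/4) = 110.2 K.
Change: 110.2 − 102.2 = 8.006 K.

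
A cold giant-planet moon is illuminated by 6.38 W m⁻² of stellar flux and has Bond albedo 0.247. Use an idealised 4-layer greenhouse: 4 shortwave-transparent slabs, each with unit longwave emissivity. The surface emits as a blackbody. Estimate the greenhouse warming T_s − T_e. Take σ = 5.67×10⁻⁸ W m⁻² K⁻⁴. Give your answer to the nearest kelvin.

34 K

The effective emission temperature is T_e = [S(1−α)/(4σ)]^¼ = 67.84 K.
T_s = (N+1)^(1/4)·T_e = 101.4 K.
Warming: T_s − T_e = 33.61 K.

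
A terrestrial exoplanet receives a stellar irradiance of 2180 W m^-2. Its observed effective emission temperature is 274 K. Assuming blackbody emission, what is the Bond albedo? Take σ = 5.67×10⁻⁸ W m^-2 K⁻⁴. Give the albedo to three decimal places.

0.414

Energy balance: S(1−α)/4 = σT⁴, so 1−α = 4σT⁴/S.
σT⁴ = 319.6 W m^-2, so 4σT⁴ = 1278 W m^-2.
Hence α = 1 − 1278/2180 = 0.4136.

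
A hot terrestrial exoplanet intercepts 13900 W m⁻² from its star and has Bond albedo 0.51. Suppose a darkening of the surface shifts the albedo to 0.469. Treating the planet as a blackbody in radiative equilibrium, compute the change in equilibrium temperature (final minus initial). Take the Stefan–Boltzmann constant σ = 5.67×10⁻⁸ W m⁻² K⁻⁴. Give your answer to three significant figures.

8.45 K

Initial: T₁ = [S(1−0.51)/(4σ)]^(1/4) = 416.3 K.
After:  T₂ = [13900·0.531/(4σ)]^(1/4) = 424.7 K.
ΔT = T₂ − T₁ = 8.447 K.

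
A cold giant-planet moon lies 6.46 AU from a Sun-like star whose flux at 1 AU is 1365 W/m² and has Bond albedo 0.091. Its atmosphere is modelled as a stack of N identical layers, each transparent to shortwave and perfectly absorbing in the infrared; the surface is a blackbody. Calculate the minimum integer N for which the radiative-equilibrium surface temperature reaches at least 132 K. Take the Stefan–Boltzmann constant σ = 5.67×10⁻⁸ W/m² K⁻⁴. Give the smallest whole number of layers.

2

Irradiance scales as 1/d², so S = 1365 W/m² × (1/6.46)² = 32.71 W/m².
OLR = S(1−α)/4 = 7.433 W/m²; the top layer radiates at T_e = 107.0 K.
Since T_s⁴ = (N+1)T_e⁴, we need N ≥ (T_s/T_e)⁴ − 1 = 1.316.
Rounding up, N = 2.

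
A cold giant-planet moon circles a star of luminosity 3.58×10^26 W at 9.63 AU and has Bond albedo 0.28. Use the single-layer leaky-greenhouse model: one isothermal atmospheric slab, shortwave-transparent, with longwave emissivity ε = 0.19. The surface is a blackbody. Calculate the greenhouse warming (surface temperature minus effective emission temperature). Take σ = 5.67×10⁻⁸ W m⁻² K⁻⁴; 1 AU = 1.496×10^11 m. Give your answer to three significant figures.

2.05 kelvin

Orbital distance: d = 9.63 AU = 1.441×10^12 m.
Flux at the orbit: S = L/(4πd²) = 3.58×10^26/(4π·(1.44×10^12)²) = 13.73 W m⁻².
Effective emission temperature (TOA balance): σT_e⁴ = S(1−α)/4 = 2.471 W m⁻² → T_e = 81.25 K.
Surface balance with a leaky layer gives σT_s⁴ = σT_e⁴·2/(2−ε), so T_s = T_e·[2/(2−0.19)]^(1/4) = 83.30 K.
Greenhouse warming: T_s − T_e = 2.053 K.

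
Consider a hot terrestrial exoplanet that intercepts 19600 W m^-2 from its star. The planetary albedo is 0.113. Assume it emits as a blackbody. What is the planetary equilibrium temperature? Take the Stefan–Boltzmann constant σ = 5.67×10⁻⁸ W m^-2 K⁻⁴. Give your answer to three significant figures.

The planet absorbs (1−α)S over its disc πR² and re-emits over 4πR², so the mean absorbed flux is (1−0.113)·19600/4 = 4346 W m^-2.
Set σT⁴ = 4346 → T = (4346/σ)^(1/4) = 526.2 K.

526 kelvin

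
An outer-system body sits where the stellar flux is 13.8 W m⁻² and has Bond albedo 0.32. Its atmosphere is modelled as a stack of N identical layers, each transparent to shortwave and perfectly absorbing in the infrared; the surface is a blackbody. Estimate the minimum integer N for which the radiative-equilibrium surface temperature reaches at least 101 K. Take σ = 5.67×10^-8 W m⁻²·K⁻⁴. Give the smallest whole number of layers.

2

OLR = S(1−α)/4 = 2.346 W m⁻²; the top layer radiates at T_e = 80.20 K.
T_s = (N+1)^(1/4)·T_e ≥ 101 K requires N+1 ≥ (T_s/T_e)⁴ = (101/80.20)⁴ = 2.515.
So N ≥ 1.515; the smallest integer is N = 2.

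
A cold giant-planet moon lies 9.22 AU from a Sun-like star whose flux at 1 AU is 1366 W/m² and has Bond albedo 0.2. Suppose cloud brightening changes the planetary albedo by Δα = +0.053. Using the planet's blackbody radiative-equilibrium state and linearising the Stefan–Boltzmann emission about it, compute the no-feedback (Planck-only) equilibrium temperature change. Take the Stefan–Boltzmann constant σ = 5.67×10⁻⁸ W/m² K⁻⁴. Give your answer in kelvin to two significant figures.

Flux at the orbit: S = 1366/(9.22)² = 16.07 W/m².
The baseline emission temperature is T_e = 86.77 K.
ΔF = −(S/4)Δα = −(16.07/4)×(+0.053) = -0.2129 W/m².
The Planck feedback parameter is 4σT_e³ = 0.1482 W/m²/K.
So ΔT₀ = -0.2129/0.1482 = -1.44 K.

-1.4 K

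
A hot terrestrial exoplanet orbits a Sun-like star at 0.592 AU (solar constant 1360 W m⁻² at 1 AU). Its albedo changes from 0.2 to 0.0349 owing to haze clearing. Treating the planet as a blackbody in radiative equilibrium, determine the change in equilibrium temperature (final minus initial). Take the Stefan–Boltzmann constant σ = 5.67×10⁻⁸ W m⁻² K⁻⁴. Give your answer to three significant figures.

16.4 kelvin

Flux at the orbit: S = 1360/(0.592)² = 3881 W m⁻².
Before: T₁ = [3881·0.8/(4σ)]^(1/4) = 342.0 K.
With α = 0.0349, T₂ = 358.5 K.
Change: 358.5 − 342.0 = 16.43 K.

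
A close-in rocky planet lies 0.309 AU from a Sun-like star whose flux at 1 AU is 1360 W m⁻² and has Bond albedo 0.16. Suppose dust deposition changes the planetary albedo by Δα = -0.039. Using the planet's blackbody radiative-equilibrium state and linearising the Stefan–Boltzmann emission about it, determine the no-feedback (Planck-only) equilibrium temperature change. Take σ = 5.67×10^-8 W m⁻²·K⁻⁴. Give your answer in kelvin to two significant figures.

5.6 K

Irradiance scales as 1/d², so S = 1360 W m⁻² × (1/0.309)² = 14240 W m⁻².
Unperturbed T_e = [14240·(1−0.16)/(4σ)]^¼ = 479.3 K.
The change in absorbed flux is Δ[S(1−α)/4] = −SΔα/4 = 138.9 W m⁻².
Linearising σT⁴ gives d(σT⁴)/dT = 4σT_e³ = 24.97 W m⁻² per K.
ΔT₀ = ΔF/λ_P = 138.9/24.97 = 5.56 K.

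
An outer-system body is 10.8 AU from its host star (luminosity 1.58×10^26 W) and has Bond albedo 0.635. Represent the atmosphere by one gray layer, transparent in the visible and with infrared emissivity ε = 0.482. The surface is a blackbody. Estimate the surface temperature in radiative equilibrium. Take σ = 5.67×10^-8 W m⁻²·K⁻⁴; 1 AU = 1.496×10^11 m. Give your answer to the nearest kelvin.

57 kelvin

Orbital distance: d = 10.8 AU = 1.616×10^12 m.
S = L/(4πd²) = 4.817 W m⁻².
Effective emission temperature (TOA balance): σT_e⁴ = S(1−α)/4 = 0.4395 W m⁻² → T_e = 52.77 K.
For a single slab of emissivity ε, T_s⁴ = 2T_e⁴/(2−ε); thus T_s = 52.77·(1.318)^(1/4) = 56.53 K.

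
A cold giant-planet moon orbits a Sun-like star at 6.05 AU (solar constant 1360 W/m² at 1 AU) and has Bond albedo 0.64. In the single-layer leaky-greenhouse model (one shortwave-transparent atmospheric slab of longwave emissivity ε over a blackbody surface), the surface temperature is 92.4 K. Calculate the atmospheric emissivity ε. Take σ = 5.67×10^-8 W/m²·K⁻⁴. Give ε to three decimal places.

Irradiance scales as 1/d², so S = 1360 W/m² × (1/6.05)² = 37.16 W/m².
First, T_e = [37.16·(1−0.64)/(4σ)]^(1/4) = 87.63 K.
Since (2−ε)/2 = (T_e/T_s)⁴ = 0.8091, ε = 0.3818.

0.382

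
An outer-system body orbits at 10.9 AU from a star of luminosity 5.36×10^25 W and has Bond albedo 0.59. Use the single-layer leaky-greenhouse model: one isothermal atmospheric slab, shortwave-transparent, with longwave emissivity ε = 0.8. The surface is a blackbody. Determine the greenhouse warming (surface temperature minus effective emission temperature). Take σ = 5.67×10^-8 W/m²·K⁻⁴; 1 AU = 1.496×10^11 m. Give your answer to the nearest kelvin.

Orbital distance: d = 10.9 AU = 1.631×10^12 m.
S = L/(4πd²) = 1.604 W/m².
Effective emission temperature (TOA balance): σT_e⁴ = S(1−α)/4 = 0.1644 W/m² → T_e = 41.27 K.
Surface balance with a leaky layer gives σT_s⁴ = σT_e⁴·2/(2−ε), so T_s = T_e·[2/(2−0.8)]^(1/4) = 46.89 K.
The atmosphere warms the surface by 5.621 K.

6 K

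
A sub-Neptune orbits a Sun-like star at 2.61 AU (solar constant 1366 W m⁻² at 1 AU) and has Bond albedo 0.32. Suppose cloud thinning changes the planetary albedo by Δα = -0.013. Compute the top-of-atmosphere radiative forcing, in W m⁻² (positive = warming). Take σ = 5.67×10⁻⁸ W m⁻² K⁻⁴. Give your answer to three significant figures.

0.652 W m⁻²

By the inverse-square law, S = 1366/2.61² = 200.5 W m⁻².
The change in absorbed flux is Δ[S(1−α)/4] = −SΔα/4 = 0.6517 W m⁻².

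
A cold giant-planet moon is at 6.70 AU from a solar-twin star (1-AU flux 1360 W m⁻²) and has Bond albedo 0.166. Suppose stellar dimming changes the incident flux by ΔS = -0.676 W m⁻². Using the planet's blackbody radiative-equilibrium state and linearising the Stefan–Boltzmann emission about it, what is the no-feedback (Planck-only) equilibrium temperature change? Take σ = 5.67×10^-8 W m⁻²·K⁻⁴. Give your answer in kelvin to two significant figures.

Irradiance scales as 1/d², so S = 1360 W m⁻² × (1/6.70)² = 30.30 W m⁻².
Reference equilibrium: T_e = [S(1−α)/(4σ)]^(1/4) = 102.7 K.
ΔF = Δ[S(1−α)]/4 = (1−0.166)·-0.676/4 = -0.1409 W m⁻².
The Planck feedback parameter is 4σT_e³ = 0.2459 W m⁻²/K.
ΔT₀ = ΔF/λ_P = -0.1409/0.2459 = -0.573 K.

-0.57 kelvin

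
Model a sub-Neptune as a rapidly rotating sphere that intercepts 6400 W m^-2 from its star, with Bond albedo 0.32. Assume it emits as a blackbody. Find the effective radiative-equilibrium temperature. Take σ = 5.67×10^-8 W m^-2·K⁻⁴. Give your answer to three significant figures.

The planet absorbs (1−α)S over its disc πR² and re-emits over 4πR², so the mean absorbed flux is (1−0.32)·6400/4 = 1088 W m^-2.
Balancing against σT⁴: T = (1088/5.67×10⁻⁸)^(1/4) = 372.2 K.

372 K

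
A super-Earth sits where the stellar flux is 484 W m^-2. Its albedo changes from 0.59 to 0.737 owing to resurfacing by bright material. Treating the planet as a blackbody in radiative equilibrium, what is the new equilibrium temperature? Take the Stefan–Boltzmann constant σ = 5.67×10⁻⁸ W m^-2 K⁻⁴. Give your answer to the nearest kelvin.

154 K

New equilibrium: T₂ = [(1−0.737)·484.0/(4σ)]^(1/4) = 153.9 K.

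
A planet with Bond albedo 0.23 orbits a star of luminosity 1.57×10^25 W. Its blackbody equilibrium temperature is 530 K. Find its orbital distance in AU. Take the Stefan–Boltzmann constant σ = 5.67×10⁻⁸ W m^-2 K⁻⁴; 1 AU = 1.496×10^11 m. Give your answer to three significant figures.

0.0490 AU

Energy balance gives S = 4σT⁴/(1−α) = 23240 W m^-2.
S = L/(4πd²) → d = √(L/4πS) = √(1.57×10^25/(4π·23240)) = 7.332×10^9 m = 0.04901 AU.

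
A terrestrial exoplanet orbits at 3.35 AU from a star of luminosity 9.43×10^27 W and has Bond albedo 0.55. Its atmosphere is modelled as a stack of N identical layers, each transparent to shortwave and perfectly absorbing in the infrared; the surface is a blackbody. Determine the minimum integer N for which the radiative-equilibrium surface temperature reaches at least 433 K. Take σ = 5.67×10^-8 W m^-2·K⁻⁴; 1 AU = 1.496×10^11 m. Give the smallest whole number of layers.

Orbital distance: d = 3.35 AU = 5.012×10^11 m.
Flux at the orbit: S = L/(4πd²) = 9.43×10^27/(4π·(5.01×10^11)²) = 2988 W m^-2.
OLR = S(1−α)/4 = 336.1 W m^-2; the top layer radiates at T_e = 277.5 K.
Since T_s⁴ = (N+1)T_e⁴, we need N ≥ (T_s/T_e)⁴ − 1 = 4.930.
So N ≥ 4.930; the smallest integer is N = 5.

5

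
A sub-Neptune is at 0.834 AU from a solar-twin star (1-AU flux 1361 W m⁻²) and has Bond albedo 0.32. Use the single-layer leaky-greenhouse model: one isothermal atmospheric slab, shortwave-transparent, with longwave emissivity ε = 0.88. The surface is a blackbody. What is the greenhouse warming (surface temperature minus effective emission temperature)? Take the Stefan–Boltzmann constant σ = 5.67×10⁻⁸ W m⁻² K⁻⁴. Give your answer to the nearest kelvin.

Irradiance scales as 1/d², so S = 1361 W m⁻² × (1/0.834)² = 1957 W m⁻².
Effective emission temperature (TOA balance): σT_e⁴ = S(1−α)/4 = 332.6 W m⁻² → T_e = 276.8 K.
The surface balance (absorbed SW + ε·downward IR = σT_s⁴) with T_a⁴ = T_s⁴/2 reduces to T_s = T_e·[2/(2−ε)]^¼ = 319.9 K.
T_s − T_e = 319.9 − 276.8 = 43.17 K.

43 K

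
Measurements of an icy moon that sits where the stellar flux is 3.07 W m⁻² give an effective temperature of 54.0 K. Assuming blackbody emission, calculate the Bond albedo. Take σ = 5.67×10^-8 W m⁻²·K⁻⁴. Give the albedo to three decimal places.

0.372

Energy balance: S(1−α)/4 = σT⁴, so 1−α = 4σT⁴/S.
σT⁴ = 0.4821 W m⁻², so 4σT⁴ = 1.928 W m⁻².
Hence α = 1 − 1.928/3.070 = 0.3718.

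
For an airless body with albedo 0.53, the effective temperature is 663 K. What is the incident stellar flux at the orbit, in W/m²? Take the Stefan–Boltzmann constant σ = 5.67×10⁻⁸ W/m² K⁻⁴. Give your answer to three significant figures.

From S(1−α)/4 = σT⁴: S = 4σT⁴/(1−α).
The emitted flux is σT⁴ = 10960 W/m².
S = 4·10960/0.47 = 93240 W/m².

93200 W/m²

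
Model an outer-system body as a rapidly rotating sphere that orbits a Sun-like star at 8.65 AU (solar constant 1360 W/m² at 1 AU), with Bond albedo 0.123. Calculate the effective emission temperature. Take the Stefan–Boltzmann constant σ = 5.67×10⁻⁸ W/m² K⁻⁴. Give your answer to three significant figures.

By the inverse-square law, S = 1360/8.65² = 18.18 W/m².
Averaging over the sphere, the absorbed flux is S(1−α)/4 = 3.985 W/m².
Balancing against σT⁴: T = (3.985/5.67×10⁻⁸)^(1/4) = 91.56 K.

91.6 kelvin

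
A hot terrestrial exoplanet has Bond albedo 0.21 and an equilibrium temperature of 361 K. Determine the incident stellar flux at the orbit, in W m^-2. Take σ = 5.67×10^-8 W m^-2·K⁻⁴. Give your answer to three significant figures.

From S(1−α)/4 = σT⁴: S = 4σT⁴/(1−α).
The emitted flux is σT⁴ = 963.0 W m^-2.
So S = 4×963.0/(1−0.21) = 4876 W m^-2.

4880 W m^-2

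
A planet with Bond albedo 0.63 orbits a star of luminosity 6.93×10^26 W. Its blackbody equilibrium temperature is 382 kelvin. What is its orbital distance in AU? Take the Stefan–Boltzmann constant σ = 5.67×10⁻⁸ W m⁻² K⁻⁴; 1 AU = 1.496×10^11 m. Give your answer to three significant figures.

Energy balance gives S = 4σT⁴/(1−α) = 13050 W m⁻².
From L = 4πd²S, d = √(6.93×10^26/(4π·13050)) = 6.500×10^10 m = 0.4345 AU.

0.434 AU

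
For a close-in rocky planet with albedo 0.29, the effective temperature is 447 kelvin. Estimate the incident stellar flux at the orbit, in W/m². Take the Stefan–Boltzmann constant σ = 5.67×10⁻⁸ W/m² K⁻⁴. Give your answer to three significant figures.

12800 W/m²

Invert the energy balance for S: S = 4σT⁴/(1−α).
The emitted flux is σT⁴ = 2264 W/m².
So S = 4×2264/(1−0.29) = 12750 W/m².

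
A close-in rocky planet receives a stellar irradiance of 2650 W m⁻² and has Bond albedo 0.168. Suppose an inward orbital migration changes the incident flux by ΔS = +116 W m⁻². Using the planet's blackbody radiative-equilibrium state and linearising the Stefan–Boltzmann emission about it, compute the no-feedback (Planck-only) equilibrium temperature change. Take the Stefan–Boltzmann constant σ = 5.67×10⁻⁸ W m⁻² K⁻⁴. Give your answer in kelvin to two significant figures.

Unperturbed T_e = [2650·(1−0.168)/(4σ)]^¼ = 314.0 K.
TOA radiative forcing: ΔF = (1−α)ΔS/4 = 0.832·(+116)/4 = 24.13 W m⁻².
Linearising σT⁴ gives d(σT⁴)/dT = 4σT_e³ = 7.022 W m⁻² per K.
Hence the no-feedback warming is ΔF/(4σT_e³) = 3.44 K.

3.4 K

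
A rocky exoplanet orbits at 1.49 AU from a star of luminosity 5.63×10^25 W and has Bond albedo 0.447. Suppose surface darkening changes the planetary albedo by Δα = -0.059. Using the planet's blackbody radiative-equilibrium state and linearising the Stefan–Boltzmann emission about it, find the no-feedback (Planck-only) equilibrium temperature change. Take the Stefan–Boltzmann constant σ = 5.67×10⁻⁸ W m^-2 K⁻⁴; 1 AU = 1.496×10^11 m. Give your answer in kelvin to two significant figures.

Orbital distance: d = 1.49 AU = 2.229×10^11 m.
S = L/(4πd²) = 90.17 W m^-2.
The baseline emission temperature is T_e = 121.8 K.
The change in absorbed flux is Δ[S(1−α)/4] = −SΔα/4 = 1.330 W m^-2.
Planck response: λ_P = 4σT_e³ = 4·5.67×10⁻⁸·(121.8)³ = 0.4095 W m^-2/K.
So ΔT₀ = 1.330/0.4095 = 3.25 K.

3.2 kelvin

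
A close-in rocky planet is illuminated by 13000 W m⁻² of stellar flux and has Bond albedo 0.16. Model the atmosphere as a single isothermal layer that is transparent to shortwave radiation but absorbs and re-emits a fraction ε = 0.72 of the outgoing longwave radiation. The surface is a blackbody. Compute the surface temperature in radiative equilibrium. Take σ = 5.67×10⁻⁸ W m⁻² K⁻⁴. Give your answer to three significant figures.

Effective emission temperature (TOA balance): σT_e⁴ = S(1−α)/4 = 2730 W m⁻² → T_e = 468.4 K.
For a single slab of emissivity ε, T_s⁴ = 2T_e⁴/(2−ε); thus T_s = 468.4·(1.562)^(1/4) = 523.7 K.

524 kelvin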